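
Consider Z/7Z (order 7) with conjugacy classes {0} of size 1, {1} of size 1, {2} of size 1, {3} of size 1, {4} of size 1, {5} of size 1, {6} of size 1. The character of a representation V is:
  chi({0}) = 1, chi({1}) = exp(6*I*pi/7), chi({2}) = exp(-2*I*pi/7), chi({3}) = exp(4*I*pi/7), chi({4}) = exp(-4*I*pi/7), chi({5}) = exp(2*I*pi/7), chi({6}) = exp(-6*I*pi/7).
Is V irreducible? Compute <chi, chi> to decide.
Irreducible: <chi, chi> = 1.

Derivation: <chi, chi> = (1/|G|) sum_C |C| * |chi(C)|^2 = (1/7)[1*|1|^2 + 1*|exp(6*I*pi/7)|^2 + 1*|exp(-2*I*pi/7)|^2 + 1*|exp(4*I*pi/7)|^2 + 1*|exp(-4*I*pi/7)|^2 + 1*|exp(2*I*pi/7)|^2 + 1*|exp(-6*I*pi/7)|^2]
  = (1/7)[(1) + (1) + (1) + (1) + (1) + (1) + (1)] = 7/7 = 1.
(Exp terms are combined using exp(i*s)*conj(exp(i*t)) = exp(i*(s-t)), and sums of them are collapsed using the identity that for every m > 1 the m distinct m-th roots of unity sum to 0, e.g. 1 + exp(2*I*pi/3) + exp(-2*I*pi/3) = 0.)
A character is irreducible iff <chi, chi> = 1, so this representation is irreducible.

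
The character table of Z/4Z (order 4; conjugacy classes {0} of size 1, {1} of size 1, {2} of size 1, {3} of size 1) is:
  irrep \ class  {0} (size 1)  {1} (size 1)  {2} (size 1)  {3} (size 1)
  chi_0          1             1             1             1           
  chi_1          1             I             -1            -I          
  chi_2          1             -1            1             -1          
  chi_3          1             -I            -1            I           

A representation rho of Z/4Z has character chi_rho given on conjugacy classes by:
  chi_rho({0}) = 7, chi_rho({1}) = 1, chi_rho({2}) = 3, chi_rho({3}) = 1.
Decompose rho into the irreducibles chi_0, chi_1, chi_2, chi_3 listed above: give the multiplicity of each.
Multiplicities: chi_0: 3, chi_1: 1, chi_2: 2, chi_3: 1.

Solution. Use <chi_rho, chi> = (1/|G|) sum_C |C| * chi_rho(C) * conj(chi(C)) with |G| = 4 for each irreducible chi in the table:
  <chi_rho, chi_0> = (1/4)[1*(7)*conj(1) + 1*(1)*conj(1) + 1*(3)*conj(1) + 1*(1)*conj(1)]
      = (1/4)[(7) + (1) + (3) + (1)] = 12/4 = 3
  <chi_rho, chi_1> = (1/4)[1*(7)*conj(1) + 1*(1)*conj(I) + 1*(3)*conj(-1) + 1*(1)*conj(-I)]
      = (1/4)[(7) + (-I) + (-3) + (I)] = 4/4 = 1
  <chi_rho, chi_2> = (1/4)[1*(7)*conj(1) + 1*(1)*conj(-1) + 1*(3)*conj(1) + 1*(1)*conj(-1)]
      = (1/4)[(7) + (-1) + (3) + (-1)] = 8/4 = 2
  <chi_rho, chi_3> = (1/4)[1*(7)*conj(1) + 1*(1)*conj(-I) + 1*(3)*conj(-1) + 1*(1)*conj(I)]
      = (1/4)[(7) + (I) + (-3) + (-I)] = 4/4 = 1
(Exp terms are combined using exp(i*s)*conj(exp(i*t)) = exp(i*(s-t)), and sums of them are collapsed using the identity that for every m > 1 the m distinct m-th roots of unity sum to 0, e.g. 1 + exp(2*I*pi/3) + exp(-2*I*pi/3) = 0.)
Dimension check: dim(rho) = sum (mult * dim) = 3*1 + 1*1 + 2*1 + 1*1 = 7 = chi_rho(e) = 7.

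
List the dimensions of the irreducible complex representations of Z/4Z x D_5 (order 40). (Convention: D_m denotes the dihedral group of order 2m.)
Dimensions: 1, 1, 1, 1, 1, 1, 1, 1, 2, 2, 2, 2, 2, 2, 2, 2

Proof sketch: There are 16 irreducibles (= number of conjugacy classes). Their dimensions d_i satisfy sum d_i^2 = |G| = 40: 1 + 1 + 1 + 1 + 1 + 1 + 1 + 1 + 4 + 4 + 4 + 4 + 4 + 4 + 4 + 4 = 40. (For the product with Z/4Z: each of the 4 1-dim characters of Z/4Z tensors with each irrep of D_5, giving 4 copies of each D_5-dimension.)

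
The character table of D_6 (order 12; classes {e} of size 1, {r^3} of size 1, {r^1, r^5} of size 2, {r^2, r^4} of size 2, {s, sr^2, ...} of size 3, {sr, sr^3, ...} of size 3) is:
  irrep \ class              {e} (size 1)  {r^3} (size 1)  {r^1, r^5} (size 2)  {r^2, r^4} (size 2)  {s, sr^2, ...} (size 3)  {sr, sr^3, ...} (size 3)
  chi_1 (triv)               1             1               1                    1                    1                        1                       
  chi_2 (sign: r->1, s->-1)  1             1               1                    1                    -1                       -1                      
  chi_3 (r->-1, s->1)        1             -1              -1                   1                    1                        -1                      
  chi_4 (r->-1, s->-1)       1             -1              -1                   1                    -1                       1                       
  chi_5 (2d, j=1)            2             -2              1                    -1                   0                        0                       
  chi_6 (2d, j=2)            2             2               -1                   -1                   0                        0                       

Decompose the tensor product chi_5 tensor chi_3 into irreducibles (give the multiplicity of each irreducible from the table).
chi_5 tensor chi_3 = chi_6 (all other irreducibles have multiplicity 0).

Working: The character of a tensor product is the pointwise product (chi_5 * chi_3)(C) = chi_5(C) * chi_3(C):
  {e}: (2)*(1), {r^3}: (-2)*(-1), {r^1, r^5}: (1)*(-1), {r^2, r^4}: (-1)*(1), {s, sr^2, ...}: (0)*(1), {sr, sr^3, ...}: (0)*(-1)
so (chi_5 * chi_3) takes values
  {e} -> 2, {r^3} -> 2, {r^1, r^5} -> -1, {r^2, r^4} -> -1, {s, sr^2, ...} -> 0, {sr, sr^3, ...} -> 0.
Now take the inner product of this character with each irreducible chi from the table, <chi_5*chi_3, chi> = (1/12) sum_C |C| (chi_5*chi_3)(C) conj(chi(C)):
  <chi_5*chi_3, chi_1> = (1/12)[1*(2)*conj(1) + 1*(2)*conj(1) + 2*(-1)*conj(1) + 2*(-1)*conj(1) + 3*(0)*conj(1) + 3*(0)*conj(1)]
      = (1/12)[(2) + (2) + (-2) + (-2) + (0) + (0)] = 0/12 = 0
  <chi_5*chi_3, chi_2> = (1/12)[1*(2)*conj(1) + 1*(2)*conj(1) + 2*(-1)*conj(1) + 2*(-1)*conj(1) + 3*(0)*conj(-1) + 3*(0)*conj(-1)]
      = (1/12)[(2) + (2) + (-2) + (-2) + (0) + (0)] = 0/12 = 0
  <chi_5*chi_3, chi_3> = (1/12)[1*(2)*conj(1) + 1*(2)*conj(-1) + 2*(-1)*conj(-1) + 2*(-1)*conj(1) + 3*(0)*conj(1) + 3*(0)*conj(-1)]
      = (1/12)[(2) + (-2) + (2) + (-2) + (0) + (0)] = 0/12 = 0
  <chi_5*chi_3, chi_4> = (1/12)[1*(2)*conj(1) + 1*(2)*conj(-1) + 2*(-1)*conj(-1) + 2*(-1)*conj(1) + 3*(0)*conj(-1) + 3*(0)*conj(1)]
      = (1/12)[(2) + (-2) + (2) + (-2) + (0) + (0)] = 0/12 = 0
  <chi_5*chi_3, chi_5> = (1/12)[1*(2)*conj(2) + 1*(2)*conj(-2) + 2*(-1)*conj(1) + 2*(-1)*conj(-1) + 3*(0)*conj(0) + 3*(0)*conj(0)]
      = (1/12)[(4) + (-4) + (-2) + (2) + (0) + (0)] = 0/12 = 0
  <chi_5*chi_3, chi_6> = (1/12)[1*(2)*conj(2) + 1*(2)*conj(2) + 2*(-1)*conj(-1) + 2*(-1)*conj(-1) + 3*(0)*conj(0) + 3*(0)*conj(0)]
      = (1/12)[(4) + (4) + (2) + (2) + (0) + (0)] = 12/12 = 1
Hence the multiplicities are chi_6: 1. Dimension check: dim(chi_5)*dim(chi_3) = 2*1 = 2 and sum (mult * dim) = 1*2 = 2.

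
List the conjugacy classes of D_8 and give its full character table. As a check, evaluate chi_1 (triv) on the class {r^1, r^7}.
Conjugacy classes: {e} of size 1, {r^4} of size 1, {r^1, r^7} of size 2, {r^2, r^6} of size 2, {r^3, r^5} of size 2, {s, sr^2, ...} of size 4, {sr, sr^3, ...} of size 4.
Character table:
  irrep \ class              {e} (size 1)  {r^4} (size 1)  {r^1, r^7} (size 2)  {r^2, r^6} (size 2)  {r^3, r^5} (size 2)  {s, sr^2, ...} (size 4)  {sr, sr^3, ...} (size 4)
  chi_1 (triv)               1             1               1                    1                    1                    1                        1                       
  chi_2 (sign: r->1, s->-1)  1             1               1                    1                    1                    -1                       -1                      
  chi_3 (r->-1, s->1)        1             1               -1                   1                    -1                   1                        -1                      
  chi_4 (r->-1, s->-1)       1             1               -1                   1                    -1                   -1                       1                       
  chi_5 (2d, j=1)            2             -2              sqrt(2)              0                    -sqrt(2)             0                        0                       
  chi_6 (2d, j=2)            2             2               0                    -2                   0                    0                        0                       
  chi_7 (2d, j=3)            2             -2              -sqrt(2)             0                    sqrt(2)              0                        0                       

Spot check: chi_1 (triv) on {r^1, r^7} = 1.

Justification: D_8 has order 2*8 = 16 with 7 conjugacy classes, hence 7 irreducibles. Sum of squared dims 1 + 1 + 1 + 1 + 4 + 4 + 4 = 16 = |G|. Linear characters come from the abelianisation; the 2-dimensional irreps have character r^k -> 2*cos(2*pi*j*k/8), reflections -> 0.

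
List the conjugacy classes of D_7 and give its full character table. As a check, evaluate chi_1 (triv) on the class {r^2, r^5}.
Conjugacy classes: {e} of size 1, {r^1, r^6} of size 2, {r^2, r^5} of size 2, {r^3, r^4} of size 2, {s, sr, ..., sr^6} of size 7.
Character table:
  irrep \ class              {e} (size 1)  {r^1, r^6} (size 2)  {r^2, r^5} (size 2)  {r^3, r^4} (size 2)  {s, sr, ..., sr^6} (size 7)
  chi_1 (triv)               1             1                    1                    1                    1                          
  chi_2 (sign: r->1, s->-1)  1             1                    1                    1                    -1                         
  chi_3 (2d, j=1)            2             2*cos(2*pi/7)        -2*cos(3*pi/7)       -2*cos(pi/7)         0                          
  chi_4 (2d, j=2)            2             -2*cos(3*pi/7)       -2*cos(pi/7)         2*cos(2*pi/7)        0                          
  chi_5 (2d, j=3)            2             -2*cos(pi/7)         2*cos(2*pi/7)        -2*cos(3*pi/7)       0                          

Spot check: chi_1 (triv) on {r^2, r^5} = 1.

D_7 has order 2*7 = 14 with 5 conjugacy classes, hence 5 irreducibles. Sum of squared dims 1 + 1 + 4 + 4 + 4 = 14 = |G|. Linear characters come from the abelianisation; the 2-dimensional irreps have character r^k -> 2*cos(2*pi*j*k/7), reflections -> 0.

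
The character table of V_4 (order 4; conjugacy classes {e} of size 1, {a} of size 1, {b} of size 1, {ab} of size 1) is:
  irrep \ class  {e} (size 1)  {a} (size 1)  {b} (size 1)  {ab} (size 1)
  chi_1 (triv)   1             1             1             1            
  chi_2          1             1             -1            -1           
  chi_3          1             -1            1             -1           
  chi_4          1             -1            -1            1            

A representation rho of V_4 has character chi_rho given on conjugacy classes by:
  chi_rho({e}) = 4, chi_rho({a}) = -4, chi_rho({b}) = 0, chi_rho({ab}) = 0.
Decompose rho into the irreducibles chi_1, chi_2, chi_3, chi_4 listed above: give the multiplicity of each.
Multiplicities: chi_1: 0, chi_2: 0, chi_3: 2, chi_4: 2.

Solution. Use <chi_rho, chi> = (1/|G|) sum_C |C| * chi_rho(C) * conj(chi(C)) with |G| = 4 for each irreducible chi in the table:
  <chi_rho, chi_1> = (1/4)[1*(4)*conj(1) + 1*(-4)*conj(1) + 1*(0)*conj(1) + 1*(0)*conj(1)]
      = (1/4)[(4) + (-4) + (0) + (0)] = 0/4 = 0
  <chi_rho, chi_2> = (1/4)[1*(4)*conj(1) + 1*(-4)*conj(1) + 1*(0)*conj(-1) + 1*(0)*conj(-1)]
      = (1/4)[(4) + (-4) + (0) + (0)] = 0/4 = 0
  <chi_rho, chi_3> = (1/4)[1*(4)*conj(1) + 1*(-4)*conj(-1) + 1*(0)*conj(1) + 1*(0)*conj(-1)]
      = (1/4)[(4) + (4) + (0) + (0)] = 8/4 = 2
  <chi_rho, chi_4> = (1/4)[1*(4)*conj(1) + 1*(-4)*conj(-1) + 1*(0)*conj(-1) + 1*(0)*conj(1)]
      = (1/4)[(4) + (4) + (0) + (0)] = 8/4 = 2
Dimension check: dim(rho) = sum (mult * dim) = 0*1 + 0*1 + 2*1 + 2*1 = 4 = chi_rho(e) = 4.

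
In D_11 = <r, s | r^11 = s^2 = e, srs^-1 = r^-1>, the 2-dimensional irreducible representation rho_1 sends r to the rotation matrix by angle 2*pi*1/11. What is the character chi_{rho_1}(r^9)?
chi_{rho_1}(r^9) = 2*cos(2*pi*1*9/11) = 2*cos(4*pi/11)

Explanation: rho_1(r^9) is rotation by angle 2*pi*1*9/11, whose trace is 2*cos(2*pi*1*9/11) = 2*cos(4*pi/11).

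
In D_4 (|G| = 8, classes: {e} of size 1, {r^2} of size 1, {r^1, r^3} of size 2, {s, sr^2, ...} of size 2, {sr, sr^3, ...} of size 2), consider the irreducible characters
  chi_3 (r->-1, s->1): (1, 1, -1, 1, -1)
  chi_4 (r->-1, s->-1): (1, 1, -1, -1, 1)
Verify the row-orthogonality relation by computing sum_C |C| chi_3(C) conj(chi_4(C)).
Sum = 0; so <chi_3, chi_4> = 0 (distinct irreducibles are orthogonal).

Explanation: Compute term by term over conjugacy classes (|C| * chi_3(C) * conj(chi_4(C))):
  1*(1)*conj(1) + 1*(1)*conj(1) + 2*(-1)*conj(-1) + 2*(1)*conj(-1) + 2*(-1)*conj(1)
  = (1) + (1) + (2) + (-2) + (-2)
  = 0.
Dividing by |G| = 8 gives 0/8 = 0, matching the row-orthogonality relation <chi_3, chi_4> = [chi_3 = chi_4].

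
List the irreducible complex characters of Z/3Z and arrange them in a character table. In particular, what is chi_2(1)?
Character table of Z/3Z (irreps indexed chi_0,...,chi_2 with chi_k(m) = zeta_3^(k*m), zeta_3 = exp(2*pi*i/3)):
  irrep \ class  {0} (size 1)  {1} (size 1)    {2} (size 1)  
  chi_0          1             1               1             
  chi_1          1             exp(2*I*pi/3)   exp(-2*I*pi/3)
  chi_2          1             exp(-2*I*pi/3)  exp(2*I*pi/3) 

Spot check: chi_2(1) = zeta_3^(2*1) = zeta_3^2 = exp(-2*I*pi/3).

Reasoning: Z/3Z is abelian, so all 3 irreducible complex representations are 1-dimensional. They are given by chi_k(m) = zeta_3^(k*m) for k = 0,...,2. Row orthogonality: sum_m chi_k(m) conj(chi_l(m)) = 3 * [k = l].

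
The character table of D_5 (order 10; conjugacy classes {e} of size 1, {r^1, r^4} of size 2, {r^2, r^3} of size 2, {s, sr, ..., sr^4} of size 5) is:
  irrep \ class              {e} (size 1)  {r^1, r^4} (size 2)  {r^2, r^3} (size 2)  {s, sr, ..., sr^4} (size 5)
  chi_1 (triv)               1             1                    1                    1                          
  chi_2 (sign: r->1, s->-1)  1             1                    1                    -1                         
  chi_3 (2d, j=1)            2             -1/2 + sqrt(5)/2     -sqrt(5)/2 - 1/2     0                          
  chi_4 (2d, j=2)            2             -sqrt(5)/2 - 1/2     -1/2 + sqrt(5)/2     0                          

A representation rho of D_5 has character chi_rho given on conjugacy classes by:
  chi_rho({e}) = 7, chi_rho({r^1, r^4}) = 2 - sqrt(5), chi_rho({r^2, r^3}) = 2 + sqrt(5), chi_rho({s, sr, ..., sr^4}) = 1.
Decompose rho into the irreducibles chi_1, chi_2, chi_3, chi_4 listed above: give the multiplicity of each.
Multiplicities: chi_1: 2, chi_2: 1, chi_3: 0, chi_4: 2.

Justification: Use <chi_rho, chi> = (1/|G|) sum_C |C| * chi_rho(C) * conj(chi(C)) with |G| = 10 for each irreducible chi in the table:
  <chi_rho, chi_1> = (1/10)[1*(7)*conj(1) + 2*(2 - sqrt(5))*conj(1) + 2*(2 + sqrt(5))*conj(1) + 5*(1)*conj(1)]
      = (1/10)[(7) + (4 - 2*sqrt(5)) + (4 + 2*sqrt(5)) + (5)] = 20/10 = 2
  <chi_rho, chi_2> = (1/10)[1*(7)*conj(1) + 2*(2 - sqrt(5))*conj(1) + 2*(2 + sqrt(5))*conj(1) + 5*(1)*conj(-1)]
      = (1/10)[(7) + (4 - 2*sqrt(5)) + (4 + 2*sqrt(5)) + (-5)] = 10/10 = 1
  <chi_rho, chi_3> = (1/10)[1*(7)*conj(2) + 2*(2 - sqrt(5))*conj(-1/2 + sqrt(5)/2) + 2*(2 + sqrt(5))*conj(-sqrt(5)/2 - 1/2) + 5*(1)*conj(0)]
      = (1/10)[(14) + (-7 + 3*sqrt(5)) + (-7 - 3*sqrt(5)) + (0)] = 0/10 = 0
  <chi_rho, chi_4> = (1/10)[1*(7)*conj(2) + 2*(2 - sqrt(5))*conj(-sqrt(5)/2 - 1/2) + 2*(2 + sqrt(5))*conj(-1/2 + sqrt(5)/2) + 5*(1)*conj(0)]
      = (1/10)[(14) + (3 - sqrt(5)) + (sqrt(5) + 3) + (0)] = 20/10 = 2
Dimension check: dim(rho) = sum (mult * dim) = 2*1 + 1*1 + 0*2 + 2*2 = 7 = chi_rho(e) = 7.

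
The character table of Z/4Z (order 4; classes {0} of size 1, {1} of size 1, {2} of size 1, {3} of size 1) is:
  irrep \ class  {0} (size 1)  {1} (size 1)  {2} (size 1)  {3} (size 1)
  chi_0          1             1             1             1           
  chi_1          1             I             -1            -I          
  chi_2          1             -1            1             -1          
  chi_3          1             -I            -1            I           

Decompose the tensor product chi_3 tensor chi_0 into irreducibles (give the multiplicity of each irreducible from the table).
chi_3 tensor chi_0 = chi_3 (all other irreducibles have multiplicity 0).

Explanation: The character of a tensor product is the pointwise product (chi_3 * chi_0)(C) = chi_3(C) * chi_0(C):
  {0}: (1)*(1), {1}: (-I)*(1), {2}: (-1)*(1), {3}: (I)*(1)
so (chi_3 * chi_0) takes values
  {0} -> 1, {1} -> -I, {2} -> -1, {3} -> I.
Now take the inner product of this character with each irreducible chi from the table, <chi_3*chi_0, chi> = (1/4) sum_C |C| (chi_3*chi_0)(C) conj(chi(C)):
  <chi_3*chi_0, chi_0> = (1/4)[1*(1)*conj(1) + 1*(-I)*conj(1) + 1*(-1)*conj(1) + 1*(I)*conj(1)]
      = (1/4)[(1) + (-I) + (-1) + (I)] = 0/4 = 0
  <chi_3*chi_0, chi_1> = (1/4)[1*(1)*conj(1) + 1*(-I)*conj(I) + 1*(-1)*conj(-1) + 1*(I)*conj(-I)]
      = (1/4)[(1) + (-1) + (1) + (-1)] = 0/4 = 0
  <chi_3*chi_0, chi_2> = (1/4)[1*(1)*conj(1) + 1*(-I)*conj(-1) + 1*(-1)*conj(1) + 1*(I)*conj(-1)]
      = (1/4)[(1) + (I) + (-1) + (-I)] = 0/4 = 0
  <chi_3*chi_0, chi_3> = (1/4)[1*(1)*conj(1) + 1*(-I)*conj(-I) + 1*(-1)*conj(-1) + 1*(I)*conj(I)]
      = (1/4)[(1) + (1) + (1) + (1)] = 4/4 = 1
(Exp terms are combined using exp(i*s)*conj(exp(i*t)) = exp(i*(s-t)), and sums of them are collapsed using the identity that for every m > 1 the m distinct m-th roots of unity sum to 0, e.g. 1 + exp(2*I*pi/3) + exp(-2*I*pi/3) = 0.)
Hence the multiplicities are chi_3: 1. Dimension check: dim(chi_3)*dim(chi_0) = 1*1 = 1 and sum (mult * dim) = 1*1 = 1.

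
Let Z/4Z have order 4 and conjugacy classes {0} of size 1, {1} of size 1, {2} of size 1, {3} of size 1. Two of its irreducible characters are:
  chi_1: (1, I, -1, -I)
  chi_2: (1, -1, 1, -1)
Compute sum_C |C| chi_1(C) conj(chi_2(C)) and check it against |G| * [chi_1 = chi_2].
Sum = 0; so <chi_1, chi_2> = 0 (distinct irreducibles are orthogonal).

Justification: Compute term by term over conjugacy classes (|C| * chi_1(C) * conj(chi_2(C))):
  1*(1)*conj(1) + 1*(I)*conj(-1) + 1*(-1)*conj(1) + 1*(-I)*conj(-1)
  = (1) + (-I) + (-1) + (I)
  = 0.
(Exp terms are combined using exp(i*s)*conj(exp(i*t)) = exp(i*(s-t)), and sums of them are collapsed using the identity that for every m > 1 the m distinct m-th roots of unity sum to 0, e.g. 1 + exp(2*I*pi/3) + exp(-2*I*pi/3) = 0.)
Dividing by |G| = 4 gives 0/4 = 0, matching the row-orthogonality relation <chi_1, chi_2> = [chi_1 = chi_2].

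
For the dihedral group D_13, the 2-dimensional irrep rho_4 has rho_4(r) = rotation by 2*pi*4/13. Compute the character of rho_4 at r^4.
chi_{rho_4}(r^4) = 2*cos(2*pi*4*4/13) = 2*cos(32*pi/13)

rho_4(r^4) is rotation by angle 2*pi*4*4/13, whose trace is 2*cos(2*pi*4*4/13) = 2*cos(32*pi/13).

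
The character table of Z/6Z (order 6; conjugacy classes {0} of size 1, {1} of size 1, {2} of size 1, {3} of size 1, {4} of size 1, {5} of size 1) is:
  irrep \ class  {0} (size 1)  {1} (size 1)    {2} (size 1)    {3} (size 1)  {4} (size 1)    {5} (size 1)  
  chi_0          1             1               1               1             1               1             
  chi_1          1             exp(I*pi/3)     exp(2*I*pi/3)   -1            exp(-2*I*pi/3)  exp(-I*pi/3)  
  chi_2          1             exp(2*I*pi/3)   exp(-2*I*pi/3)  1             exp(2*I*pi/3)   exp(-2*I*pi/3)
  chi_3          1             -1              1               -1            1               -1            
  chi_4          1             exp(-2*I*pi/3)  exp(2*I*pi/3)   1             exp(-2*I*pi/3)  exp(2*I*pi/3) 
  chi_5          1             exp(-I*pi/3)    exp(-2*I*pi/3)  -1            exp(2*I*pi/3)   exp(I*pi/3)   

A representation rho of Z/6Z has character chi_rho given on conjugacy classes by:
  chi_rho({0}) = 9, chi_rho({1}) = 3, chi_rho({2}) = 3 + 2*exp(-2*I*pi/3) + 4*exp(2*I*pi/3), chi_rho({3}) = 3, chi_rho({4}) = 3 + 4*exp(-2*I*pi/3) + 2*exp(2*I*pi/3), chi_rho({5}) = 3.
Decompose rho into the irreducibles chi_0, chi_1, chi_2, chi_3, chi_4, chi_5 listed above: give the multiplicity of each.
Multiplicities: chi_0: 3, chi_1: 2, chi_2: 1, chi_3: 0, chi_4: 2, chi_5: 1.

Why: Use <chi_rho, chi> = (1/|G|) sum_C |C| * chi_rho(C) * conj(chi(C)) with |G| = 6 for each irreducible chi in the table:
  <chi_rho, chi_0> = (1/6)[1*(9)*conj(1) + 1*(3)*conj(1) + 1*(3 + 2*exp(-2*I*pi/3) + 4*exp(2*I*pi/3))*conj(1) + 1*(3)*conj(1) + 1*(3 + 4*exp(-2*I*pi/3) + 2*exp(2*I*pi/3))*conj(1) + 1*(3)*conj(1)]
      = (1/6)[(9) + (3) + (3 + 2*exp(-2*I*pi/3) + 4*exp(2*I*pi/3)) + (3) + (3 + 4*exp(-2*I*pi/3) + 2*exp(2*I*pi/3)) + (3)] = 18/6 = 3
  <chi_rho, chi_1> = (1/6)[1*(9)*conj(1) + 1*(3)*conj(exp(I*pi/3)) + 1*(3 + 2*exp(-2*I*pi/3) + 4*exp(2*I*pi/3))*conj(exp(2*I*pi/3)) + 1*(3)*conj(-1) + 1*(3 + 4*exp(-2*I*pi/3) + 2*exp(2*I*pi/3))*conj(exp(-2*I*pi/3)) + 1*(3)*conj(exp(-I*pi/3))]
      = (1/6)[(9) + (3*exp(-I*pi/3) + exp(-2*I*pi/3) + exp(I*pi/3)) + (4 + 3*exp(-2*I*pi/3) + 2*exp(2*I*pi/3)) + (-3) + (4 + 2*exp(-2*I*pi/3) + 3*exp(2*I*pi/3)) + (exp(-I*pi/3) + exp(2*I*pi/3) + 3*exp(I*pi/3))] = 12/6 = 2
  <chi_rho, chi_2> = (1/6)[1*(9)*conj(1) + 1*(3)*conj(exp(2*I*pi/3)) + 1*(3 + 2*exp(-2*I*pi/3) + 4*exp(2*I*pi/3))*conj(exp(-2*I*pi/3)) + 1*(3)*conj(1) + 1*(3 + 4*exp(-2*I*pi/3) + 2*exp(2*I*pi/3))*conj(exp(2*I*pi/3)) + 1*(3)*conj(exp(-2*I*pi/3))]
      = (1/6)[(9) + (3*exp(-2*I*pi/3) + 2*exp(-I*pi/3) + 2*exp(2*I*pi/3)) + (2 + 4*exp(-2*I*pi/3) + 3*exp(2*I*pi/3)) + (3) + (2 + 3*exp(-2*I*pi/3) + 4*exp(2*I*pi/3)) + (2*exp(-2*I*pi/3) + 2*exp(I*pi/3) + 3*exp(2*I*pi/3))] = 6/6 = 1
  <chi_rho, chi_3> = (1/6)[1*(9)*conj(1) + 1*(3)*conj(-1) + 1*(3 + 2*exp(-2*I*pi/3) + 4*exp(2*I*pi/3))*conj(1) + 1*(3)*conj(-1) + 1*(3 + 4*exp(-2*I*pi/3) + 2*exp(2*I*pi/3))*conj(1) + 1*(3)*conj(-1)]
      = (1/6)[(9) + (-3) + (3 + 2*exp(-2*I*pi/3) + 4*exp(2*I*pi/3)) + (-3) + (3 + 4*exp(-2*I*pi/3) + 2*exp(2*I*pi/3)) + (-3)] = 0/6 = 0
  <chi_rho, chi_4> = (1/6)[1*(9)*conj(1) + 1*(3)*conj(exp(-2*I*pi/3)) + 1*(3 + 2*exp(-2*I*pi/3) + 4*exp(2*I*pi/3))*conj(exp(2*I*pi/3)) + 1*(3)*conj(1) + 1*(3 + 4*exp(-2*I*pi/3) + 2*exp(2*I*pi/3))*conj(exp(-2*I*pi/3)) + 1*(3)*conj(exp(2*I*pi/3))]
      = (1/6)[(9) + (exp(-2*I*pi/3) + exp(I*pi/3) + 3*exp(2*I*pi/3)) + (4 + 3*exp(-2*I*pi/3) + 2*exp(2*I*pi/3)) + (3) + (4 + 2*exp(-2*I*pi/3) + 3*exp(2*I*pi/3)) + (3*exp(-2*I*pi/3) + exp(-I*pi/3) + exp(2*I*pi/3))] = 12/6 = 2
  <chi_rho, chi_5> = (1/6)[1*(9)*conj(1) + 1*(3)*conj(exp(-I*pi/3)) + 1*(3 + 2*exp(-2*I*pi/3) + 4*exp(2*I*pi/3))*conj(exp(-2*I*pi/3)) + 1*(3)*conj(-1) + 1*(3 + 4*exp(-2*I*pi/3) + 2*exp(2*I*pi/3))*conj(exp(2*I*pi/3)) + 1*(3)*conj(exp(I*pi/3))]
      = (1/6)[(9) + (2*exp(-I*pi/3) + 2*exp(2*I*pi/3) + 3*exp(I*pi/3)) + (2 + 4*exp(-2*I*pi/3) + 3*exp(2*I*pi/3)) + (-3) + (2 + 3*exp(-2*I*pi/3) + 4*exp(2*I*pi/3)) + (3*exp(-I*pi/3) + 2*exp(-2*I*pi/3) + 2*exp(I*pi/3))] = 6/6 = 1
(Exp terms are combined using exp(i*s)*conj(exp(i*t)) = exp(i*(s-t)), and sums of them are collapsed using the identity that for every m > 1 the m distinct m-th roots of unity sum to 0, e.g. 1 + exp(2*I*pi/3) + exp(-2*I*pi/3) = 0.)
Dimension check: dim(rho) = sum (mult * dim) = 3*1 + 2*1 + 1*1 + 0*1 + 2*1 + 1*1 = 9 = chi_rho(e) = 9.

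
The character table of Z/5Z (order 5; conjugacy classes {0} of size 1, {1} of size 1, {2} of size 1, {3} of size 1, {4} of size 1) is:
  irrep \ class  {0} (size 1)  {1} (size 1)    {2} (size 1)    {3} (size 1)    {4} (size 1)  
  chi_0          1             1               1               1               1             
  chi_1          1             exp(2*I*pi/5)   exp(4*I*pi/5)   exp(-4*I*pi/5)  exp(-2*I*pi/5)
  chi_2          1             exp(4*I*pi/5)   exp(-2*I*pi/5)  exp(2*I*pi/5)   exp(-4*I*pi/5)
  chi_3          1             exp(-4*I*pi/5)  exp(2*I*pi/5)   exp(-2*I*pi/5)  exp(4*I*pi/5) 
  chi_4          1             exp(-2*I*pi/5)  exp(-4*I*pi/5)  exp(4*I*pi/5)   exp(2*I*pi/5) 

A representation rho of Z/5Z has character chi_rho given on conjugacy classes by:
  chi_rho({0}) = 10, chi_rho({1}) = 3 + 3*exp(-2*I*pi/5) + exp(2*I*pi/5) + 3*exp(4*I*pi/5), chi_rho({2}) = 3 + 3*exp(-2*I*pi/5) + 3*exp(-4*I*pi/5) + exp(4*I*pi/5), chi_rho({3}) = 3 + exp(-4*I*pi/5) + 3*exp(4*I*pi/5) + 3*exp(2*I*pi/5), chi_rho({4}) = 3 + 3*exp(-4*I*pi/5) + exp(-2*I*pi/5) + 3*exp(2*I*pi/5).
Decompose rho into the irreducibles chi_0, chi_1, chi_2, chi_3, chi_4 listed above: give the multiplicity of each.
Multiplicities: chi_0: 3, chi_1: 1, chi_2: 3, chi_3: 0, chi_4: 3.

Details: Use <chi_rho, chi> = (1/|G|) sum_C |C| * chi_rho(C) * conj(chi(C)) with |G| = 5 for each irreducible chi in the table:
  <chi_rho, chi_0> = (1/5)[1*(10)*conj(1) + 1*(3 + 3*exp(-2*I*pi/5) + exp(2*I*pi/5) + 3*exp(4*I*pi/5))*conj(1) + 1*(3 + 3*exp(-2*I*pi/5) + 3*exp(-4*I*pi/5) + exp(4*I*pi/5))*conj(1) + 1*(3 + exp(-4*I*pi/5) + 3*exp(4*I*pi/5) + 3*exp(2*I*pi/5))*conj(1) + 1*(3 + 3*exp(-4*I*pi/5) + exp(-2*I*pi/5) + 3*exp(2*I*pi/5))*conj(1)]
      = (1/5)[(10) + (3 + 3*exp(-2*I*pi/5) + exp(2*I*pi/5) + 3*exp(4*I*pi/5)) + (3 + 3*exp(-2*I*pi/5) + 3*exp(-4*I*pi/5) + exp(4*I*pi/5)) + (3 + exp(-4*I*pi/5) + 3*exp(4*I*pi/5) + 3*exp(2*I*pi/5)) + (3 + 3*exp(-4*I*pi/5) + exp(-2*I*pi/5) + 3*exp(2*I*pi/5))] = 15/5 = 3
  <chi_rho, chi_1> = (1/5)[1*(10)*conj(1) + 1*(3 + 3*exp(-2*I*pi/5) + exp(2*I*pi/5) + 3*exp(4*I*pi/5))*conj(exp(2*I*pi/5)) + 1*(3 + 3*exp(-2*I*pi/5) + 3*exp(-4*I*pi/5) + exp(4*I*pi/5))*conj(exp(4*I*pi/5)) + 1*(3 + exp(-4*I*pi/5) + 3*exp(4*I*pi/5) + 3*exp(2*I*pi/5))*conj(exp(-4*I*pi/5)) + 1*(3 + 3*exp(-4*I*pi/5) + exp(-2*I*pi/5) + 3*exp(2*I*pi/5))*conj(exp(-2*I*pi/5))]
      = (1/5)[(10) + (1 + 3*exp(-2*I*pi/5) + 3*exp(-4*I*pi/5) + 3*exp(2*I*pi/5)) + (1 + 3*exp(-4*I*pi/5) + 3*exp(4*I*pi/5) + 3*exp(2*I*pi/5)) + (1 + 3*exp(-2*I*pi/5) + 3*exp(-4*I*pi/5) + 3*exp(4*I*pi/5)) + (1 + 3*exp(-2*I*pi/5) + 3*exp(4*I*pi/5) + 3*exp(2*I*pi/5))] = 5/5 = 1
  <chi_rho, chi_2> = (1/5)[1*(10)*conj(1) + 1*(3 + 3*exp(-2*I*pi/5) + exp(2*I*pi/5) + 3*exp(4*I*pi/5))*conj(exp(4*I*pi/5)) + 1*(3 + 3*exp(-2*I*pi/5) + 3*exp(-4*I*pi/5) + exp(4*I*pi/5))*conj(exp(-2*I*pi/5)) + 1*(3 + exp(-4*I*pi/5) + 3*exp(4*I*pi/5) + 3*exp(2*I*pi/5))*conj(exp(2*I*pi/5)) + 1*(3 + 3*exp(-4*I*pi/5) + exp(-2*I*pi/5) + 3*exp(2*I*pi/5))*conj(exp(-4*I*pi/5))]
      = (1/5)[(10) + (3 + 3*exp(-4*I*pi/5) + exp(-2*I*pi/5) + 3*exp(4*I*pi/5)) + (3 + 3*exp(-2*I*pi/5) + exp(-4*I*pi/5) + 3*exp(2*I*pi/5)) + (3 + 3*exp(-2*I*pi/5) + exp(4*I*pi/5) + 3*exp(2*I*pi/5)) + (3 + 3*exp(-4*I*pi/5) + exp(2*I*pi/5) + 3*exp(4*I*pi/5))] = 15/5 = 3
  <chi_rho, chi_3> = (1/5)[1*(10)*conj(1) + 1*(3 + 3*exp(-2*I*pi/5) + exp(2*I*pi/5) + 3*exp(4*I*pi/5))*conj(exp(-4*I*pi/5)) + 1*(3 + 3*exp(-2*I*pi/5) + 3*exp(-4*I*pi/5) + exp(4*I*pi/5))*conj(exp(2*I*pi/5)) + 1*(3 + exp(-4*I*pi/5) + 3*exp(4*I*pi/5) + 3*exp(2*I*pi/5))*conj(exp(-2*I*pi/5)) + 1*(3 + 3*exp(-4*I*pi/5) + exp(-2*I*pi/5) + 3*exp(2*I*pi/5))*conj(exp(4*I*pi/5))]
      = (1/5)[(10) + (3*exp(-2*I*pi/5) + exp(-4*I*pi/5) + 3*exp(4*I*pi/5) + 3*exp(2*I*pi/5)) + (3*exp(-2*I*pi/5) + 3*exp(-4*I*pi/5) + exp(2*I*pi/5) + 3*exp(4*I*pi/5)) + (3*exp(-4*I*pi/5) + exp(-2*I*pi/5) + 3*exp(4*I*pi/5) + 3*exp(2*I*pi/5)) + (3*exp(-2*I*pi/5) + 3*exp(-4*I*pi/5) + exp(4*I*pi/5) + 3*exp(2*I*pi/5))] = 0/5 = 0
  <chi_rho, chi_4> = (1/5)[1*(10)*conj(1) + 1*(3 + 3*exp(-2*I*pi/5) + exp(2*I*pi/5) + 3*exp(4*I*pi/5))*conj(exp(-2*I*pi/5)) + 1*(3 + 3*exp(-2*I*pi/5) + 3*exp(-4*I*pi/5) + exp(4*I*pi/5))*conj(exp(-4*I*pi/5)) + 1*(3 + exp(-4*I*pi/5) + 3*exp(4*I*pi/5) + 3*exp(2*I*pi/5))*conj(exp(4*I*pi/5)) + 1*(3 + 3*exp(-4*I*pi/5) + exp(-2*I*pi/5) + 3*exp(2*I*pi/5))*conj(exp(2*I*pi/5))]
      = (1/5)[(10) + (3 + 3*exp(-4*I*pi/5) + exp(4*I*pi/5) + 3*exp(2*I*pi/5)) + (3 + exp(-2*I*pi/5) + 3*exp(4*I*pi/5) + 3*exp(2*I*pi/5)) + (3 + 3*exp(-2*I*pi/5) + 3*exp(-4*I*pi/5) + exp(2*I*pi/5)) + (3 + 3*exp(-2*I*pi/5) + exp(-4*I*pi/5) + 3*exp(4*I*pi/5))] = 15/5 = 3
(Exp terms are combined using exp(i*s)*conj(exp(i*t)) = exp(i*(s-t)), and sums of them are collapsed using the identity that for every m > 1 the m distinct m-th roots of unity sum to 0, e.g. 1 + exp(2*I*pi/3) + exp(-2*I*pi/3) = 0.)
Dimension check: dim(rho) = sum (mult * dim) = 3*1 + 1*1 + 3*1 + 0*1 + 3*1 = 10 = chi_rho(e) = 10.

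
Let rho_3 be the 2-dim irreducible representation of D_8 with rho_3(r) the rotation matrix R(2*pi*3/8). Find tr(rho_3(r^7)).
chi_{rho_3}(r^7) = 2*cos(2*pi*3*7/8) = -sqrt(2)

Reasoning: rho_3(r^7) is rotation by angle 2*pi*3*7/8, whose trace is 2*cos(2*pi*3*7/8) = -sqrt(2).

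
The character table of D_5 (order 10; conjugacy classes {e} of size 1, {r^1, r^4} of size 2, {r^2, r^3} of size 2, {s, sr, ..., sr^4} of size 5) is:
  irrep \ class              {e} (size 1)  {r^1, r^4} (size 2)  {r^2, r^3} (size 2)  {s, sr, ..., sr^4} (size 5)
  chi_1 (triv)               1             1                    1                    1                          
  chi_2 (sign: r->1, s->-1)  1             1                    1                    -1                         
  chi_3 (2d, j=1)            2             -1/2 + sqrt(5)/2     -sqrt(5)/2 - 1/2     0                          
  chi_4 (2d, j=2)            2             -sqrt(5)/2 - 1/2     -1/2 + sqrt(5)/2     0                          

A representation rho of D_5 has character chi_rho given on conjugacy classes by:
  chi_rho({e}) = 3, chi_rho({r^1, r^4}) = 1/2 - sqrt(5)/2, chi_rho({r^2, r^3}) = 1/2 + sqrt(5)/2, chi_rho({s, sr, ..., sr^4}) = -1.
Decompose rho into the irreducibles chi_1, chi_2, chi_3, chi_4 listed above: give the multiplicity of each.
Multiplicities: chi_1: 0, chi_2: 1, chi_3: 0, chi_4: 1.

Working: Use <chi_rho, chi> = (1/|G|) sum_C |C| * chi_rho(C) * conj(chi(C)) with |G| = 10 for each irreducible chi in the table:
  <chi_rho, chi_1> = (1/10)[1*(3)*conj(1) + 2*(1/2 - sqrt(5)/2)*conj(1) + 2*(1/2 + sqrt(5)/2)*conj(1) + 5*(-1)*conj(1)]
      = (1/10)[(3) + (1 - sqrt(5)) + (1 + sqrt(5)) + (-5)] = 0/10 = 0
  <chi_rho, chi_2> = (1/10)[1*(3)*conj(1) + 2*(1/2 - sqrt(5)/2)*conj(1) + 2*(1/2 + sqrt(5)/2)*conj(1) + 5*(-1)*conj(-1)]
      = (1/10)[(3) + (1 - sqrt(5)) + (1 + sqrt(5)) + (5)] = 10/10 = 1
  <chi_rho, chi_3> = (1/10)[1*(3)*conj(2) + 2*(1/2 - sqrt(5)/2)*conj(-1/2 + sqrt(5)/2) + 2*(1/2 + sqrt(5)/2)*conj(-sqrt(5)/2 - 1/2) + 5*(-1)*conj(0)]
      = (1/10)[(6) + (-3 + sqrt(5)) + (-3 - sqrt(5)) + (0)] = 0/10 = 0
  <chi_rho, chi_4> = (1/10)[1*(3)*conj(2) + 2*(1/2 - sqrt(5)/2)*conj(-sqrt(5)/2 - 1/2) + 2*(1/2 + sqrt(5)/2)*conj(-1/2 + sqrt(5)/2) + 5*(-1)*conj(0)]
      = (1/10)[(6) + (2) + (2) + (0)] = 10/10 = 1
Dimension check: dim(rho) = sum (mult * dim) = 0*1 + 1*1 + 0*2 + 1*2 = 3 = chi_rho(e) = 3.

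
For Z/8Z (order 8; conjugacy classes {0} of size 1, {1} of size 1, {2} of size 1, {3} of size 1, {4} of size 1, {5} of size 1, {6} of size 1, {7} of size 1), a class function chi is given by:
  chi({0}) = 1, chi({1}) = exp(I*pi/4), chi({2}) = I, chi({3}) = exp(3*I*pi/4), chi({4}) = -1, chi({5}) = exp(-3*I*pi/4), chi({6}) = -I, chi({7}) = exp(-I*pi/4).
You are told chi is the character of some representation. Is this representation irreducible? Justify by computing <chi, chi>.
Irreducible: <chi, chi> = 1.

Proof sketch: <chi, chi> = (1/|G|) sum_C |C| * |chi(C)|^2 = (1/8)[1*|1|^2 + 1*|exp(I*pi/4)|^2 + 1*|I|^2 + 1*|exp(3*I*pi/4)|^2 + 1*|-1|^2 + 1*|exp(-3*I*pi/4)|^2 + 1*|-I|^2 + 1*|exp(-I*pi/4)|^2]
  = (1/8)[(1) + (1) + (1) + (1) + (1) + (1) + (1) + (1)] = 8/8 = 1.
(Exp terms are combined using exp(i*s)*conj(exp(i*t)) = exp(i*(s-t)), and sums of them are collapsed using the identity that for every m > 1 the m distinct m-th roots of unity sum to 0, e.g. 1 + exp(2*I*pi/3) + exp(-2*I*pi/3) = 0.)
A character is irreducible iff <chi, chi> = 1, so this representation is irreducible.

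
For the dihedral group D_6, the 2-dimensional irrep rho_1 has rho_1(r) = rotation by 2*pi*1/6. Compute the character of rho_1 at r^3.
chi_{rho_1}(r^3) = 2*cos(2*pi*1*3/6) = -2

Explanation: rho_1(r^3) is rotation by angle 2*pi*1*3/6, whose trace is 2*cos(2*pi*1*3/6) = -2.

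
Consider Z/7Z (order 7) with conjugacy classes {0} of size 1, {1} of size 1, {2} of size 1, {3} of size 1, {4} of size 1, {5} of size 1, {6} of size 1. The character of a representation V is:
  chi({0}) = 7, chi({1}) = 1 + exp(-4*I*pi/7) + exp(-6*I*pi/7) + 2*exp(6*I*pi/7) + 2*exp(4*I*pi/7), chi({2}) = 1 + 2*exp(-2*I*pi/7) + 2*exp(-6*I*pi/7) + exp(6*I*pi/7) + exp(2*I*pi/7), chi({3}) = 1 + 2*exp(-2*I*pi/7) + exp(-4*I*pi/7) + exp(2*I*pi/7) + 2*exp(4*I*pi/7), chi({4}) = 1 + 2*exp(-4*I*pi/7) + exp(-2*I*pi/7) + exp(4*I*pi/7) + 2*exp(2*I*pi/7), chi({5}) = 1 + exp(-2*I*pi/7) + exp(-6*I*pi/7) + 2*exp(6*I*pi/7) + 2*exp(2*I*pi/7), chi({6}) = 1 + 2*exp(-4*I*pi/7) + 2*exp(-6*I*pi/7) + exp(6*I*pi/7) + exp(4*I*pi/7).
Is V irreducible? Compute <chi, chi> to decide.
Not irreducible (reducible): <chi, chi> = 11 > 1.

Details: <chi, chi> = (1/|G|) sum_C |C| * |chi(C)|^2 = (1/7)[1*|7|^2 + 1*|1 + exp(-4*I*pi/7) + exp(-6*I*pi/7) + 2*exp(6*I*pi/7) + 2*exp(4*I*pi/7)|^2 + 1*|1 + 2*exp(-2*I*pi/7) + 2*exp(-6*I*pi/7) + exp(6*I*pi/7) + exp(2*I*pi/7)|^2 + 1*|1 + 2*exp(-2*I*pi/7) + exp(-4*I*pi/7) + exp(2*I*pi/7) + 2*exp(4*I*pi/7)|^2 + 1*|1 + 2*exp(-4*I*pi/7) + exp(-2*I*pi/7) + exp(4*I*pi/7) + 2*exp(2*I*pi/7)|^2 + 1*|1 + exp(-2*I*pi/7) + exp(-6*I*pi/7) + 2*exp(6*I*pi/7) + 2*exp(2*I*pi/7)|^2 + 1*|1 + 2*exp(-4*I*pi/7) + 2*exp(-6*I*pi/7) + exp(6*I*pi/7) + exp(4*I*pi/7)|^2]
  = (1/7)[(49) + (11 + 7*exp(-4*I*pi/7) + 7*exp(-2*I*pi/7) + 5*exp(-6*I*pi/7) + 5*exp(6*I*pi/7) + 7*exp(2*I*pi/7) + 7*exp(4*I*pi/7)) + (11 + 7*exp(-4*I*pi/7) + 5*exp(-2*I*pi/7) + 7*exp(-6*I*pi/7) + 7*exp(6*I*pi/7) + 5*exp(2*I*pi/7) + 7*exp(4*I*pi/7)) + (11 + 7*exp(-2*I*pi/7) + 5*exp(-4*I*pi/7) + 7*exp(-6*I*pi/7) + 7*exp(6*I*pi/7) + 5*exp(4*I*pi/7) + 7*exp(2*I*pi/7)) + (11 + 7*exp(-2*I*pi/7) + 5*exp(-4*I*pi/7) + 7*exp(-6*I*pi/7) + 7*exp(6*I*pi/7) + 5*exp(4*I*pi/7) + 7*exp(2*I*pi/7)) + (11 + 7*exp(-4*I*pi/7) + 5*exp(-2*I*pi/7) + 7*exp(-6*I*pi/7) + 7*exp(6*I*pi/7) + 5*exp(2*I*pi/7) + 7*exp(4*I*pi/7)) + (11 + 7*exp(-4*I*pi/7) + 7*exp(-2*I*pi/7) + 5*exp(-6*I*pi/7) + 5*exp(6*I*pi/7) + 7*exp(2*I*pi/7) + 7*exp(4*I*pi/7))] = 77/7 = 11.
(Exp terms are combined using exp(i*s)*conj(exp(i*t)) = exp(i*(s-t)), and sums of them are collapsed using the identity that for every m > 1 the m distinct m-th roots of unity sum to 0, e.g. 1 + exp(2*I*pi/3) + exp(-2*I*pi/3) = 0.)
A character is irreducible iff <chi, chi> = 1, so this representation is reducible.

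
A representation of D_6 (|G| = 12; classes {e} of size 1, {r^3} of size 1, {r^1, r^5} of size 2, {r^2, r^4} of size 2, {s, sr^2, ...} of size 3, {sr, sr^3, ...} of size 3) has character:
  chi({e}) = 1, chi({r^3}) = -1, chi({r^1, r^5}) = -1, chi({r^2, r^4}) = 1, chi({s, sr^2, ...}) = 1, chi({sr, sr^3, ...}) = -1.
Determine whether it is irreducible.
Irreducible: <chi, chi> = 1.

Solution. <chi, chi> = (1/|G|) sum_C |C| * |chi(C)|^2 = (1/12)[1*|1|^2 + 1*|-1|^2 + 2*|-1|^2 + 2*|1|^2 + 3*|1|^2 + 3*|-1|^2]
  = (1/12)[(1) + (1) + (2) + (2) + (3) + (3)] = 12/12 = 1.
A character is irreducible iff <chi, chi> = 1, so this representation is irreducible.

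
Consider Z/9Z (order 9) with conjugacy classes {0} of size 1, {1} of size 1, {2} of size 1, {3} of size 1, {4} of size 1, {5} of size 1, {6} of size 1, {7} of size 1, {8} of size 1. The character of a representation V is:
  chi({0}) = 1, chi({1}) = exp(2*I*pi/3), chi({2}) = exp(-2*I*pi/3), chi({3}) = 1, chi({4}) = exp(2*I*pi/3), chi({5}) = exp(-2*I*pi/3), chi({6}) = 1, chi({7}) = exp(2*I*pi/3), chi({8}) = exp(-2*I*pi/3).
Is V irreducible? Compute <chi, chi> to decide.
Irreducible: <chi, chi> = 1.

Details: <chi, chi> = (1/|G|) sum_C |C| * |chi(C)|^2 = (1/9)[1*|1|^2 + 1*|exp(2*I*pi/3)|^2 + 1*|exp(-2*I*pi/3)|^2 + 1*|1|^2 + 1*|exp(2*I*pi/3)|^2 + 1*|exp(-2*I*pi/3)|^2 + 1*|1|^2 + 1*|exp(2*I*pi/3)|^2 + 1*|exp(-2*I*pi/3)|^2]
  = (1/9)[(1) + (1) + (1) + (1) + (1) + (1) + (1) + (1) + (1)] = 9/9 = 1.
(Exp terms are combined using exp(i*s)*conj(exp(i*t)) = exp(i*(s-t)), and sums of them are collapsed using the identity that for every m > 1 the m distinct m-th roots of unity sum to 0, e.g. 1 + exp(2*I*pi/3) + exp(-2*I*pi/3) = 0.)
A character is irreducible iff <chi, chi> = 1, so this representation is irreducible.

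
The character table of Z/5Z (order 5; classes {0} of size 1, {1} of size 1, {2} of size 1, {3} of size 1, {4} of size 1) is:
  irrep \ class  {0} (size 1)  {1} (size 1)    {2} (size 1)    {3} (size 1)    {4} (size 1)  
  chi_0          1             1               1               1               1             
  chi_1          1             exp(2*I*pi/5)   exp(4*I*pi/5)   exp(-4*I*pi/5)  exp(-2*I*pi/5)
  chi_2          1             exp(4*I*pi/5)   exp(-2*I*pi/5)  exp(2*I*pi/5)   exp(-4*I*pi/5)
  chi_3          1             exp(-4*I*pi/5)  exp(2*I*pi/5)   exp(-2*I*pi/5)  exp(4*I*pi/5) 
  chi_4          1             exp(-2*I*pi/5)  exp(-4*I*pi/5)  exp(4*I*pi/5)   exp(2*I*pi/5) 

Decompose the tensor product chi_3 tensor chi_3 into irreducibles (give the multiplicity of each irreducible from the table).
chi_3 tensor chi_3 = chi_1 (all other irreducibles have multiplicity 0).

Derivation: The character of a tensor product is the pointwise product (chi_3 * chi_3)(C) = chi_3(C) * chi_3(C):
  {0}: (1)*(1), {1}: (exp(-4*I*pi/5))*(exp(-4*I*pi/5)), {2}: (exp(2*I*pi/5))*(exp(2*I*pi/5)), {3}: (exp(-2*I*pi/5))*(exp(-2*I*pi/5)), {4}: (exp(4*I*pi/5))*(exp(4*I*pi/5))
so (chi_3 * chi_3) takes values
  {0} -> 1, {1} -> exp(2*I*pi/5), {2} -> exp(4*I*pi/5), {3} -> exp(-4*I*pi/5), {4} -> exp(-2*I*pi/5).
Now take the inner product of this character with each irreducible chi from the table, <chi_3*chi_3, chi> = (1/5) sum_C |C| (chi_3*chi_3)(C) conj(chi(C)):
  <chi_3*chi_3, chi_0> = (1/5)[1*(1)*conj(1) + 1*(exp(2*I*pi/5))*conj(1) + 1*(exp(4*I*pi/5))*conj(1) + 1*(exp(-4*I*pi/5))*conj(1) + 1*(exp(-2*I*pi/5))*conj(1)]
      = (1/5)[(1) + (exp(2*I*pi/5)) + (exp(4*I*pi/5)) + (exp(-4*I*pi/5)) + (exp(-2*I*pi/5))] = 0/5 = 0
  <chi_3*chi_3, chi_1> = (1/5)[1*(1)*conj(1) + 1*(exp(2*I*pi/5))*conj(exp(2*I*pi/5)) + 1*(exp(4*I*pi/5))*conj(exp(4*I*pi/5)) + 1*(exp(-4*I*pi/5))*conj(exp(-4*I*pi/5)) + 1*(exp(-2*I*pi/5))*conj(exp(-2*I*pi/5))]
      = (1/5)[(1) + (1) + (1) + (1) + (1)] = 5/5 = 1
  <chi_3*chi_3, chi_2> = (1/5)[1*(1)*conj(1) + 1*(exp(2*I*pi/5))*conj(exp(4*I*pi/5)) + 1*(exp(4*I*pi/5))*conj(exp(-2*I*pi/5)) + 1*(exp(-4*I*pi/5))*conj(exp(2*I*pi/5)) + 1*(exp(-2*I*pi/5))*conj(exp(-4*I*pi/5))]
      = (1/5)[(1) + (exp(-2*I*pi/5)) + (exp(-4*I*pi/5)) + (exp(4*I*pi/5)) + (exp(2*I*pi/5))] = 0/5 = 0
  <chi_3*chi_3, chi_3> = (1/5)[1*(1)*conj(1) + 1*(exp(2*I*pi/5))*conj(exp(-4*I*pi/5)) + 1*(exp(4*I*pi/5))*conj(exp(2*I*pi/5)) + 1*(exp(-4*I*pi/5))*conj(exp(-2*I*pi/5)) + 1*(exp(-2*I*pi/5))*conj(exp(4*I*pi/5))]
      = (1/5)[(1) + (exp(-4*I*pi/5)) + (exp(2*I*pi/5)) + (exp(-2*I*pi/5)) + (exp(4*I*pi/5))] = 0/5 = 0
  <chi_3*chi_3, chi_4> = (1/5)[1*(1)*conj(1) + 1*(exp(2*I*pi/5))*conj(exp(-2*I*pi/5)) + 1*(exp(4*I*pi/5))*conj(exp(-4*I*pi/5)) + 1*(exp(-4*I*pi/5))*conj(exp(4*I*pi/5)) + 1*(exp(-2*I*pi/5))*conj(exp(2*I*pi/5))]
      = (1/5)[(1) + (exp(4*I*pi/5)) + (exp(-2*I*pi/5)) + (exp(2*I*pi/5)) + (exp(-4*I*pi/5))] = 0/5 = 0
(Exp terms are combined using exp(i*s)*conj(exp(i*t)) = exp(i*(s-t)), and sums of them are collapsed using the identity that for every m > 1 the m distinct m-th roots of unity sum to 0, e.g. 1 + exp(2*I*pi/3) + exp(-2*I*pi/3) = 0.)
Hence the multiplicities are chi_1: 1. Dimension check: dim(chi_3)*dim(chi_3) = 1*1 = 1 and sum (mult * dim) = 1*1 = 1.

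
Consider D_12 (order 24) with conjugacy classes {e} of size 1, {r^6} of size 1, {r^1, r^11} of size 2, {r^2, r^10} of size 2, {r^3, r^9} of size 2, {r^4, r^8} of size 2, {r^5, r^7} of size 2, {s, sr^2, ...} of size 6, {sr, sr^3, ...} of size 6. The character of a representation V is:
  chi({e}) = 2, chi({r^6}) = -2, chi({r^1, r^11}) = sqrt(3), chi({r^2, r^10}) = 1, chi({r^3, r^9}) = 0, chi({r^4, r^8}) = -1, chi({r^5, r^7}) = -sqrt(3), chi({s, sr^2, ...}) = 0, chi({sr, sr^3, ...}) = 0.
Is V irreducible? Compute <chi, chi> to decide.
Irreducible: <chi, chi> = 1.

Why: <chi, chi> = (1/|G|) sum_C |C| * |chi(C)|^2 = (1/24)[1*|2|^2 + 1*|-2|^2 + 2*|sqrt(3)|^2 + 2*|1|^2 + 2*|0|^2 + 2*|-1|^2 + 2*|-sqrt(3)|^2 + 6*|0|^2 + 6*|0|^2]
  = (1/24)[(4) + (4) + (6) + (2) + (0) + (2) + (6) + (0) + (0)] = 24/24 = 1.
A character is irreducible iff <chi, chi> = 1, so this representation is irreducible.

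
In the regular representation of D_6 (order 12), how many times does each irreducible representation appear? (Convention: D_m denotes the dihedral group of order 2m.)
Each irreducible V_i of dimension d_i appears with multiplicity d_i, i.e. rho_reg = (direct sum over all irreducibles V_i) d_i V_i. The irreducible dimensions for D_6 are 1, 1, 1, 1, 2, 2: 4 irreducibles of dimension 1, each with multiplicity 1; 2 irreducibles of dimension 2, each with multiplicity 2. Total dimension 4*1*1 + 2*2*2 = 12 = |G|.

Argument: General theorem: in the regular representation of a finite group G, each irreducible appears with multiplicity equal to its dimension. Check: dim(rho_reg) = sum d_i^2 = 1 + 1 + 1 + 1 + 4 + 4 = 12 = |G|.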